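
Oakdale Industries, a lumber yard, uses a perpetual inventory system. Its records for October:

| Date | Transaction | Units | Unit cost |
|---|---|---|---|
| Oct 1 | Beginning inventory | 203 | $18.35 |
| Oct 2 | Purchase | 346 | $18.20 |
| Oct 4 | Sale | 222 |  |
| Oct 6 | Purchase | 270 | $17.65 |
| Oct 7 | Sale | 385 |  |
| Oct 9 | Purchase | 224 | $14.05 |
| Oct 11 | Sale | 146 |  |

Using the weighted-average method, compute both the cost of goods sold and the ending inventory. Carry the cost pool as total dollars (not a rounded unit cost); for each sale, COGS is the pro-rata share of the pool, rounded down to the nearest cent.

COGS = $13,306.05; ending inventory = $4,628.90

After Oct 1: 203 on hand, pool $3,725.05 (≈ $18.3500 each)
After Oct 2: 549 on hand, pool $10,022.25 (≈ $18.2555 each)
Oct 4, sell 222: 222/549 × $10,022.25 → $4,052.71
After Oct 6: 597 on hand, pool $10,735.04 (≈ $17.9816 each)
Oct 7, sell 385: 385/597 × $10,735.04 → $6,922.93
After Oct 9: 436 on hand, pool $6,959.31 (≈ $15.9617 each)
Oct 11, sell 146: 146/436 × $6,959.31 → $2,330.41
Total COGS = $4,052.71 + $6,922.93 + $2,330.41 = $13,306.05
Ending inventory (cost pool remaining) = $4,628.90
Check: goods available $17,934.95 = COGS $13,306.05 + ending $4,628.90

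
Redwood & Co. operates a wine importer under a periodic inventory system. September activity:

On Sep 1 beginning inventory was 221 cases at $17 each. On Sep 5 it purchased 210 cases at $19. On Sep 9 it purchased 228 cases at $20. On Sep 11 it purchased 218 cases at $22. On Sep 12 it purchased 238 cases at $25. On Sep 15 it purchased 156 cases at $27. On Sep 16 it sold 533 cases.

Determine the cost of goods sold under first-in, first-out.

COGS = $9,787

Sep 16, 533 sold [FIFO — oldest first]: 221 @ $17 + 210 @ $19 + 102 @ $20 = $9,787
Ending inventory: 126 @ $20 + 218 @ $22 + 238 @ $25 + 156 @ $27 = $17,478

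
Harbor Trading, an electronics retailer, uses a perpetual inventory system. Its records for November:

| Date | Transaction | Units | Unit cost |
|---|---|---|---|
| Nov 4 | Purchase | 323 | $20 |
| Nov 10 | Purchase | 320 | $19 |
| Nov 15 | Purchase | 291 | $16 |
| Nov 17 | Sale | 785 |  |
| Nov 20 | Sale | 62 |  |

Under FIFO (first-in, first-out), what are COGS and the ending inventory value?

COGS = $15,804; ending inventory = $1,392

Nov 17, 785 sold [FIFO — oldest first]: 323 @ $20 + 320 @ $19 + 142 @ $16 = $14,812
Nov 20, 62 sold [FIFO — oldest first]: 62 @ $16 = $992
Total COGS = $14,812 + $992 = $15,804
Ending inventory: 87 @ $16 = $1,392
Check: goods available $17,196 = COGS $15,804 + ending $1,392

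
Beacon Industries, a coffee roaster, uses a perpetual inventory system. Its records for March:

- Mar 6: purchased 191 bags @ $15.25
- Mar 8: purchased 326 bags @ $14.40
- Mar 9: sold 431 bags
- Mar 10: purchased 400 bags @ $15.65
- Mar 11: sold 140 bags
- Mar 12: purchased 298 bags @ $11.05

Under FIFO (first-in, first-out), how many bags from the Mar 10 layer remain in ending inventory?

Mar 9, 431 sold [FIFO — oldest first]: 191 @ $15.25 + 240 @ $14.40 = $6,368.75
Mar 11, 140 sold [FIFO — oldest first]: 86 @ $14.40 + 54 @ $15.65 = $2,083.50
Total COGS = $6,368.75 + $2,083.50 = $8,452.25
Ending inventory: 346 @ $15.65 + 298 @ $11.05 = $8,707.80

346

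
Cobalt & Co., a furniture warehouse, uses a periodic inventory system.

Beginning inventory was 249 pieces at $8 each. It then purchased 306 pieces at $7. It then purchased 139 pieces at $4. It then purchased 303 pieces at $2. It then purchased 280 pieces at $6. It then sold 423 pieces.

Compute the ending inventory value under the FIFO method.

Sale 1 (423) [FIFO — oldest first]: 249 @ $8 + 174 @ $7 = $3,210
Ending inventory: 132 @ $7 + 139 @ $4 + 303 @ $2 + 280 @ $6 = $3,766
Check: goods available $6,976 = COGS $3,210 + ending $3,766

Ending inventory = $3,766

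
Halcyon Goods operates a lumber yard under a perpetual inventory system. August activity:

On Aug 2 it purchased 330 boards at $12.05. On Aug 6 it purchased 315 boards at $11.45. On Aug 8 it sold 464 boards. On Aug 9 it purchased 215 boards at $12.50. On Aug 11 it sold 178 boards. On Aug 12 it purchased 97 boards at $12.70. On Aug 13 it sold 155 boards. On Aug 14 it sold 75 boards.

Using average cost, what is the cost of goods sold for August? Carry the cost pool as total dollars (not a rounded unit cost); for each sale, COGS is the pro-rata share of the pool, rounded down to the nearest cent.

After Aug 2: 330 on hand, pool $3,976.50 (≈ $12.0500 each)
After Aug 6: 645 on hand, pool $7,583.25 (≈ $11.7570 each)
Aug 8, sell 464: 464/645 × $7,583.25 → $5,455.23
After Aug 9: 396 on hand, pool $4,815.52 (≈ $12.1604 each)
Aug 11, sell 178: 178/396 × $4,815.52 → $2,164.55
After Aug 12: 315 on hand, pool $3,882.87 (≈ $12.3266 each)
Aug 13, sell 155: 155/315 × $3,882.87 → $1,910.61
Aug 14, sell 75: 75/160 × $1,972.26 → $924.49
Total COGS = $5,455.23 + $2,164.55 + $1,910.61 + $924.49 = $10,454.88
Ending inventory (cost pool remaining) = $1,047.77

COGS = $10,454.88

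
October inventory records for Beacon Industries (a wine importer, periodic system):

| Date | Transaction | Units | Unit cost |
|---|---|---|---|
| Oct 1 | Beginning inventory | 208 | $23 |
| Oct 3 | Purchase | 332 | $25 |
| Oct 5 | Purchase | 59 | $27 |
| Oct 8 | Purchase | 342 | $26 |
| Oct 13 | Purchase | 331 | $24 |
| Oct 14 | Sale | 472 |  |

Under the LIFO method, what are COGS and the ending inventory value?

Oct 14, 472 sold [LIFO — newest first]: 331 @ $24 + 141 @ $26 = $11,610
Ending inventory: 208 @ $23 + 332 @ $25 + 59 @ $27 + 201 @ $26 = $19,903
Check: goods available $31,513 = COGS $11,610 + ending $19,903

COGS = $11,610; ending inventory = $19,903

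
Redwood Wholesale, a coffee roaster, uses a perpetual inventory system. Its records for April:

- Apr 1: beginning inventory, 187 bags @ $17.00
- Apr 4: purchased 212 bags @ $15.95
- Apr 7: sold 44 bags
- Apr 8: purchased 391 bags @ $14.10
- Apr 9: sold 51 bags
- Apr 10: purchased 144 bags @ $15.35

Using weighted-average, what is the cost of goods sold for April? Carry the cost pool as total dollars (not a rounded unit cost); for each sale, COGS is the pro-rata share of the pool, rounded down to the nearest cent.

After Apr 1: 187 on hand, pool $3,179.00 (≈ $17.0000 each)
After Apr 4: 399 on hand, pool $6,560.40 (≈ $16.4421 each)
Apr 7, sell 44: 44/399 × $6,560.40 → $723.45
After Apr 8: 746 on hand, pool $11,350.05 (≈ $15.2145 each)
Apr 9, sell 51: 51/746 × $11,350.05 → $775.94
After Apr 10: 839 on hand, pool $12,784.51 (≈ $15.2378 each)
Total COGS = $723.45 + $775.94 = $1,499.39
Ending inventory (cost pool remaining) = $12,784.51
Check: goods available $14,283.90 = COGS $1,499.39 + ending $12,784.51

COGS = $1,499.39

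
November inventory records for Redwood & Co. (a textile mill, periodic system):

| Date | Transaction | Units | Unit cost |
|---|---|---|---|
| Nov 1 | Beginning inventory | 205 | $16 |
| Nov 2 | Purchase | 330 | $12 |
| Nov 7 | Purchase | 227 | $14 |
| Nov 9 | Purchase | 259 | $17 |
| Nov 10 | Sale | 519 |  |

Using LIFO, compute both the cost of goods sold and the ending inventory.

Nov 10, 519 sold [LIFO — newest first]: 259 @ $17 + 227 @ $14 + 33 @ $12 = $7,977
Ending inventory: 205 @ $16 + 297 @ $12 = $6,844

COGS = $7,977; ending inventory = $6,844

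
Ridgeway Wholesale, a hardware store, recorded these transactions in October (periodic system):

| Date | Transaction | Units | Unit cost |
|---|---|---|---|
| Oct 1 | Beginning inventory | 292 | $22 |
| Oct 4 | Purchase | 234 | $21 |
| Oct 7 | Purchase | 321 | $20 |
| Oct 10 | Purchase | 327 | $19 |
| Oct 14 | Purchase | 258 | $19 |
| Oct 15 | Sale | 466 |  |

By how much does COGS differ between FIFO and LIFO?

FIFO COGS: 292 @ $22 + 174 @ $21 = $10,078
LIFO COGS: 258 @ $19 + 208 @ $19 = $8,854
Difference = |$10,078 − $8,854| = $1,224

$1,224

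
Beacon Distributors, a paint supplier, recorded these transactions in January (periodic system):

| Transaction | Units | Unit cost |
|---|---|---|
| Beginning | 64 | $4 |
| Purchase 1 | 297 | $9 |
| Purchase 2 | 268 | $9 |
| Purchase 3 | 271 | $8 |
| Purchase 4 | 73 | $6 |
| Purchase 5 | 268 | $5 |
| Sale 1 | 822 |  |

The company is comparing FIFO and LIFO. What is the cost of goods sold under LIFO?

COGS = $5,836

FIFO COGS: 64 @ $4 + 297 @ $9 + 268 @ $9 + 193 @ $8 = $6,885
LIFO COGS: 268 @ $5 + 73 @ $6 + 271 @ $8 + 210 @ $9 = $5,836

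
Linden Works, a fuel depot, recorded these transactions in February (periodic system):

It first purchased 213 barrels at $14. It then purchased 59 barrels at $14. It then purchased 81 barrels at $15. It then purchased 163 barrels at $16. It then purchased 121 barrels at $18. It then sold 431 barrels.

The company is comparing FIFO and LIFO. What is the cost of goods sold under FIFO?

FIFO COGS: 213 @ $14 + 59 @ $14 + 81 @ $15 + 78 @ $16 = $6,271
LIFO COGS: 121 @ $18 + 163 @ $16 + 81 @ $15 + 59 @ $14 + 7 @ $14 = $6,925

COGS = $6,271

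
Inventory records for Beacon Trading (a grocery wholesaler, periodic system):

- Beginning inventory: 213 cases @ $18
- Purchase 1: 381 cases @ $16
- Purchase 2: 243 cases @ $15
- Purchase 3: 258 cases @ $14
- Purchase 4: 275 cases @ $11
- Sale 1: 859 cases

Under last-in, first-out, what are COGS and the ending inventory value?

COGS = $11,610; ending inventory = $8,602

Sale 1 (859) [LIFO — newest first]: 275 @ $11 + 258 @ $14 + 243 @ $15 + 83 @ $16 = $11,610
Ending inventory: 213 @ $18 + 298 @ $16 = $8,602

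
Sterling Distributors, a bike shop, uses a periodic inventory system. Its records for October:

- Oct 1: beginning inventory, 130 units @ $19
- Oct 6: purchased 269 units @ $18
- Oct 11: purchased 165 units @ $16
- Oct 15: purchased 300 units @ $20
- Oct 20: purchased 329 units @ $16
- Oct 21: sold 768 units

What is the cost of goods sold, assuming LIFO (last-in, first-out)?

COGS = $13,488

Oct 21, 768 sold [LIFO — newest first]: 329 @ $16 + 300 @ $20 + 139 @ $16 = $13,488
Ending inventory: 130 @ $19 + 269 @ $18 + 26 @ $16 = $7,728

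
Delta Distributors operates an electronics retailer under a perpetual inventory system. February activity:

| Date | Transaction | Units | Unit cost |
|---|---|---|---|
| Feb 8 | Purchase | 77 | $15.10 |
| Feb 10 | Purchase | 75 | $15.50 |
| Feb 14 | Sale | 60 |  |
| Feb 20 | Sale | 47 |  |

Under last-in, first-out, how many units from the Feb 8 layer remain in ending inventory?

45

Feb 14, 60 sold [LIFO — newest first]: 60 @ $15.50 = $930.00
Feb 20, 47 sold [LIFO — newest first]: 15 @ $15.50 + 32 @ $15.10 = $715.70
Total COGS = $930.00 + $715.70 = $1,645.70
Ending inventory: 45 @ $15.10 = $679.50
Check: goods available $2,325.20 = COGS $1,645.70 + ending $679.50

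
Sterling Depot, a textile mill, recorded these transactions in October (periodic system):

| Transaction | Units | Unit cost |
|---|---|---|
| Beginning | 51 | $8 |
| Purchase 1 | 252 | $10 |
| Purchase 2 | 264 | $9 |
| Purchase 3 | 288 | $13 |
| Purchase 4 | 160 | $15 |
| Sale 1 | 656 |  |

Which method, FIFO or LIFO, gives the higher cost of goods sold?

FIFO COGS: 51 @ $8 + 252 @ $10 + 264 @ $9 + 89 @ $13 = $6,461
LIFO COGS: 160 @ $15 + 288 @ $13 + 208 @ $9 = $8,016

LIFO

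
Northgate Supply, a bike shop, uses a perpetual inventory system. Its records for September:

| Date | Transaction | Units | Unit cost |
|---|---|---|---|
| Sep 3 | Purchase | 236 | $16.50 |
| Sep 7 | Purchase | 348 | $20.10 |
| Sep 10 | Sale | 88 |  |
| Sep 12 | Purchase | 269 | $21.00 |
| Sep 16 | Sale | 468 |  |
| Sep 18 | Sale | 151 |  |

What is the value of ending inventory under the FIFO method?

Ending inventory = $3,066.00

Sep 10, 88 sold [FIFO — oldest first]: 88 @ $16.50 = $1,452.00
Sep 16, 468 sold [FIFO — oldest first]: 148 @ $16.50 + 320 @ $20.10 = $8,874.00
Sep 18, 151 sold [FIFO — oldest first]: 28 @ $20.10 + 123 @ $21.00 = $3,145.80
Total COGS = $1,452.00 + $8,874.00 + $3,145.80 = $13,471.80
Ending inventory: 146 @ $21.00 = $3,066.00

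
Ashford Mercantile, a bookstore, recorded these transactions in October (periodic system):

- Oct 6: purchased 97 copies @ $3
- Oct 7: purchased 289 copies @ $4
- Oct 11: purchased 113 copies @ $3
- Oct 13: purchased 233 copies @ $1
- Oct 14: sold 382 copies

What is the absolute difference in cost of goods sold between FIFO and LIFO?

$715

FIFO COGS: 97 @ $3 + 285 @ $4 = $1,431
LIFO COGS: 233 @ $1 + 113 @ $3 + 36 @ $4 = $716
Difference = |$1,431 − $716| = $715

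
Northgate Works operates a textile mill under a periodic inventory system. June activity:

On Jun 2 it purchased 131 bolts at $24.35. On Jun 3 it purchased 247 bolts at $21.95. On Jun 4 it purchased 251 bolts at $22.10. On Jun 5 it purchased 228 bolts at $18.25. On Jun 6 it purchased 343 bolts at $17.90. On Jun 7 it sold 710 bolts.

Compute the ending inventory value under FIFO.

Ending inventory = $8,822.45

Jun 7, 710 sold [FIFO — oldest first]: 131 @ $24.35 + 247 @ $21.95 + 251 @ $22.10 + 81 @ $18.25 = $15,636.85
Ending inventory: 147 @ $18.25 + 343 @ $17.90 = $8,822.45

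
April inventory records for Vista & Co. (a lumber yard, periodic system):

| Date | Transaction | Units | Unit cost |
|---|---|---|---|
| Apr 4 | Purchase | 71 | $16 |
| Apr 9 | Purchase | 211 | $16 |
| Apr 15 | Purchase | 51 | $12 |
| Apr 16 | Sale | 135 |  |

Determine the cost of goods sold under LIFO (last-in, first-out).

COGS = $1,956

Apr 16, 135 sold [LIFO — newest first]: 51 @ $12 + 84 @ $16 = $1,956
Ending inventory: 71 @ $16 + 127 @ $16 = $3,168
Check: goods available $5,124 = COGS $1,956 + ending $3,168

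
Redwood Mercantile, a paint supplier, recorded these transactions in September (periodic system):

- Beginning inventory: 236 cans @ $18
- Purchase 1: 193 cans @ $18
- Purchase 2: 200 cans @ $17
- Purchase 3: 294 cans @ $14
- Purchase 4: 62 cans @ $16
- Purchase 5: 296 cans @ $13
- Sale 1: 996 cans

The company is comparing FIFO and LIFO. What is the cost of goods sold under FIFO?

FIFO COGS: 236 @ $18 + 193 @ $18 + 200 @ $17 + 294 @ $14 + 62 @ $16 + 11 @ $13 = $16,373
LIFO COGS: 296 @ $13 + 62 @ $16 + 294 @ $14 + 200 @ $17 + 144 @ $18 = $14,948

COGS = $16,373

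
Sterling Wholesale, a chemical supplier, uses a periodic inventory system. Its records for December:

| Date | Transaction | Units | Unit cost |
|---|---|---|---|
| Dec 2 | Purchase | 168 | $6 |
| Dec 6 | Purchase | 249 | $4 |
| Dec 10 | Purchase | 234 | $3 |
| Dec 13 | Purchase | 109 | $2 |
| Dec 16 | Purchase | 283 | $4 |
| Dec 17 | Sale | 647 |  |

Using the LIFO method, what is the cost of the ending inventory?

Ending inventory = $1,920

Dec 17, 647 sold [LIFO — newest first]: 283 @ $4 + 109 @ $2 + 234 @ $3 + 21 @ $4 = $2,136
Ending inventory: 168 @ $6 + 228 @ $4 = $1,920
Check: goods available $4,056 = COGS $2,136 + ending $1,920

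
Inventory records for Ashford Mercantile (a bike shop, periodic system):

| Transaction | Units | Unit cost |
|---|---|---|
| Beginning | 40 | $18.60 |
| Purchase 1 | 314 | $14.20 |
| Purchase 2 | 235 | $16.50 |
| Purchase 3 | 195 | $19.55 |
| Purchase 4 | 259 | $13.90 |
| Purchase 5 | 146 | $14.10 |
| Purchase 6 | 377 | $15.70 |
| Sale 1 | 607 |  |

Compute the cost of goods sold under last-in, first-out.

Sale 1 (607) [LIFO — newest first]: 377 @ $15.70 + 146 @ $14.10 + 84 @ $13.90 = $9,145.10
Ending inventory: 40 @ $18.60 + 314 @ $14.20 + 235 @ $16.50 + 195 @ $19.55 + 175 @ $13.90 = $15,325.05

COGS = $9,145.10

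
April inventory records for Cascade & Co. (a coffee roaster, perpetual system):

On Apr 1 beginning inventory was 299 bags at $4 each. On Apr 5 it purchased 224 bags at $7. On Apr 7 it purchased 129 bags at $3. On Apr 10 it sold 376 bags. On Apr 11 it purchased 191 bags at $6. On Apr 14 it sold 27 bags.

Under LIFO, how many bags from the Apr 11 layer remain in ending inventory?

Apr 10, 376 sold [LIFO — newest first]: 129 @ $3 + 224 @ $7 + 23 @ $4 = $2,047
Apr 14, 27 sold [LIFO — newest first]: 27 @ $6 = $162
Total COGS = $2,047 + $162 = $2,209
Ending inventory: 276 @ $4 + 164 @ $6 = $2,088

164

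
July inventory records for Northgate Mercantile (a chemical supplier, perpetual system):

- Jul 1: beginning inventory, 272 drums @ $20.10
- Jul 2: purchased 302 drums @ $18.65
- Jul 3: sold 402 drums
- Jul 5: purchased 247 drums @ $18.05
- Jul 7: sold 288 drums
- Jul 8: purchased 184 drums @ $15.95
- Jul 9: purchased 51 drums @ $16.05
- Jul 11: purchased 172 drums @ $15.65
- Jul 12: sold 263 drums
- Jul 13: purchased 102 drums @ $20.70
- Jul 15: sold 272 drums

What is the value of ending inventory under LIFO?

Jul 3, 402 sold [LIFO — newest first]: 302 @ $18.65 + 100 @ $20.10 = $7,642.30
Jul 7, 288 sold [LIFO — newest first]: 247 @ $18.05 + 41 @ $20.10 = $5,282.45
Jul 12, 263 sold [LIFO — newest first]: 172 @ $15.65 + 51 @ $16.05 + 40 @ $15.95 = $4,148.35
Jul 15, 272 sold [LIFO — newest first]: 102 @ $20.70 + 144 @ $15.95 + 26 @ $20.10 = $4,930.80
Total COGS = $7,642.30 + $5,282.45 + $4,148.35 + $4,930.80 = $22,003.90
Ending inventory: 105 @ $20.10 = $2,110.50
Check: goods available $24,114.40 = COGS $22,003.90 + ending $2,110.50

Ending inventory = $2,110.50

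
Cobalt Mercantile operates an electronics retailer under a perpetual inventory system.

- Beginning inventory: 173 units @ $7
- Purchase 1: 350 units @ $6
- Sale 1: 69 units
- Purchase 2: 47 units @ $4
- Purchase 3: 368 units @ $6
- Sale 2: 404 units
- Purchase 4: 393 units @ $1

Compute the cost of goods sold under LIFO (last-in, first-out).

Sale 1 (69) [LIFO — newest first]: 69 @ $6 = $414
Sale 2 (404) [LIFO — newest first]: 368 @ $6 + 36 @ $4 = $2,352
Total COGS = $414 + $2,352 = $2,766
Ending inventory: 173 @ $7 + 281 @ $6 + 11 @ $4 + 393 @ $1 = $3,334

COGS = $2,766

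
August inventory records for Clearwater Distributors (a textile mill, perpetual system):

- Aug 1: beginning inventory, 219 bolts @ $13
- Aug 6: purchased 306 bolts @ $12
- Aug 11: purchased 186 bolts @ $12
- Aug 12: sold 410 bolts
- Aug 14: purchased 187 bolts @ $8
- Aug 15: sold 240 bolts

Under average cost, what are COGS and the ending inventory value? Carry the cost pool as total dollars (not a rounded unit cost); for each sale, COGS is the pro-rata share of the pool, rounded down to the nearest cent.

After Aug 1: 219 on hand, pool $2,847.00 (≈ $13.0000 each)
After Aug 6: 525 on hand, pool $6,519.00 (≈ $12.4171 each)
After Aug 11: 711 on hand, pool $8,751.00 (≈ $12.3080 each)
Aug 12, sell 410: 410/711 × $8,751.00 → $5,046.28
After Aug 14: 488 on hand, pool $5,200.72 (≈ $10.6572 each)
Aug 15, sell 240: 240/488 × $5,200.72 → $2,557.73
Total COGS = $5,046.28 + $2,557.73 = $7,604.01
Ending inventory (cost pool remaining) = $2,642.99

COGS = $7,604.01; ending inventory = $2,642.99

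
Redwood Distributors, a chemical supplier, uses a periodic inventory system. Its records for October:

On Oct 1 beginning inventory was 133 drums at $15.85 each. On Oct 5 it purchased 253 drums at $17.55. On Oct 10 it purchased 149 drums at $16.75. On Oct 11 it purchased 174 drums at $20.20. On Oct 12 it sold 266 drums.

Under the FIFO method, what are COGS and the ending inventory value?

Oct 12, 266 sold [FIFO — oldest first]: 133 @ $15.85 + 133 @ $17.55 = $4,442.20
Ending inventory: 120 @ $17.55 + 149 @ $16.75 + 174 @ $20.20 = $8,116.55
Check: goods available $12,558.75 = COGS $4,442.20 + ending $8,116.55

COGS = $4,442.20; ending inventory = $8,116.55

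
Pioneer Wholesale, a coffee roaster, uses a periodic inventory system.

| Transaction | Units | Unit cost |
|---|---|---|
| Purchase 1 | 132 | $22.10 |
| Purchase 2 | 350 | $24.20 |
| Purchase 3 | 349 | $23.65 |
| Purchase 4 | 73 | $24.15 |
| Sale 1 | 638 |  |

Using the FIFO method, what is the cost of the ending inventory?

Ending inventory = $6,327.40

Sale 1 (638) [FIFO — oldest first]: 132 @ $22.10 + 350 @ $24.20 + 156 @ $23.65 = $15,076.60
Ending inventory: 193 @ $23.65 + 73 @ $24.15 = $6,327.40
Check: goods available $21,404.00 = COGS $15,076.60 + ending $6,327.40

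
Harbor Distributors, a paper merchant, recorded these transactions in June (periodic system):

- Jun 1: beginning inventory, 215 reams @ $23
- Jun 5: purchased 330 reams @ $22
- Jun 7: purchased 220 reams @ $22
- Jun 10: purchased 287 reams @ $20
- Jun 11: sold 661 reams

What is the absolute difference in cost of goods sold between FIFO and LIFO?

$789

FIFO COGS: 215 @ $23 + 330 @ $22 + 116 @ $22 = $14,757
LIFO COGS: 287 @ $20 + 220 @ $22 + 154 @ $22 = $13,968
Difference = |$14,757 − $13,968| = $789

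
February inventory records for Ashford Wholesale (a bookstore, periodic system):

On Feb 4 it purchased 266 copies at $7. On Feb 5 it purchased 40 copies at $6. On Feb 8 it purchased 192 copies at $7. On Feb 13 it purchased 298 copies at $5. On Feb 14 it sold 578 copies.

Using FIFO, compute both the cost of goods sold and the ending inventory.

COGS = $3,846; ending inventory = $1,090

Feb 14, 578 sold [FIFO — oldest first]: 266 @ $7 + 40 @ $6 + 192 @ $7 + 80 @ $5 = $3,846
Ending inventory: 218 @ $5 = $1,090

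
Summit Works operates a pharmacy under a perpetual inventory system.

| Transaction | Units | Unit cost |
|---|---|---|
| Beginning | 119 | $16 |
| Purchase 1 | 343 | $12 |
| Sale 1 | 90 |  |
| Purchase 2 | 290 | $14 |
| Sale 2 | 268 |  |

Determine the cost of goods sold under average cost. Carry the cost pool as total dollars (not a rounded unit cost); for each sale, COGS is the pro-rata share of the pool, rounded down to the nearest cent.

After Beginning: 119 on hand, pool $1,904.00 (≈ $16.0000 each)
After Purchase 1: 462 on hand, pool $6,020.00 (≈ $13.0303 each)
Sale 1, sell 90: 90/462 × $6,020.00 → $1,172.72
After Purchase 2: 662 on hand, pool $8,907.28 (≈ $13.4551 each)
Sale 2, sell 268: 268/662 × $8,907.28 → $3,605.96
Total COGS = $1,172.72 + $3,605.96 = $4,778.68
Ending inventory (cost pool remaining) = $5,301.32
Check: goods available $10,080.00 = COGS $4,778.68 + ending $5,301.32

COGS = $4,778.68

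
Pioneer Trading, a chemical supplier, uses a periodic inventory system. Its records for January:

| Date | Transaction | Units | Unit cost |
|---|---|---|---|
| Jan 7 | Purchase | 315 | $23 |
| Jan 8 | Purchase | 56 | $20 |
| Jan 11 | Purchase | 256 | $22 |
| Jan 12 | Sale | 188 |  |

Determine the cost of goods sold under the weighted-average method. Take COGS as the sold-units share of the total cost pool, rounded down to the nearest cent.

Jan 12, sell 188: 188/627 × $13,997.00 → $4,196.86
Ending inventory (cost pool remaining) = $9,800.14
Check: goods available $13,997.00 = COGS $4,196.86 + ending $9,800.14

COGS = $4,196.86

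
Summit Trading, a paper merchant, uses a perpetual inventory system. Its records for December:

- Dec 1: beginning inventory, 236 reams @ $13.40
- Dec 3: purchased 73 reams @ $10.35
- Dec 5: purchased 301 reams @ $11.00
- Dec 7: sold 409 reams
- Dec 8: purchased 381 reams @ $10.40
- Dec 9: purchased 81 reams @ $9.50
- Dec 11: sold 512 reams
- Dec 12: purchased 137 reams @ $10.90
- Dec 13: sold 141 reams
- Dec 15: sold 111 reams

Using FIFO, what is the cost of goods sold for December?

COGS = $13,061.75

Dec 7, 409 sold [FIFO — oldest first]: 236 @ $13.40 + 73 @ $10.35 + 100 @ $11.00 = $5,017.95
Dec 11, 512 sold [FIFO — oldest first]: 201 @ $11.00 + 311 @ $10.40 = $5,445.40
Dec 13, 141 sold [FIFO — oldest first]: 70 @ $10.40 + 71 @ $9.50 = $1,402.50
Dec 15, 111 sold [FIFO — oldest first]: 10 @ $9.50 + 101 @ $10.90 = $1,195.90
Total COGS = $5,017.95 + $5,445.40 + $1,402.50 + $1,195.90 = $13,061.75
Ending inventory: 36 @ $10.90 = $392.40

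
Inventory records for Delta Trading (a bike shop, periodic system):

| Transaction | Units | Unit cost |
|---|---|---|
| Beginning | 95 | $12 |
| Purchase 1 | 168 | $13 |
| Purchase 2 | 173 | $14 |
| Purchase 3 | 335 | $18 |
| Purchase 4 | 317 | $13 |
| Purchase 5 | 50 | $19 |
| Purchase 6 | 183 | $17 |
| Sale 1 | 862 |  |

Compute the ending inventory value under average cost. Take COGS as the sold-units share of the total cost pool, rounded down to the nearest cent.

Sale 1, sell 862: 862/1321 × $19,958.00 → $13,023.31
Ending inventory (cost pool remaining) = $6,934.69

Ending inventory = $6,934.69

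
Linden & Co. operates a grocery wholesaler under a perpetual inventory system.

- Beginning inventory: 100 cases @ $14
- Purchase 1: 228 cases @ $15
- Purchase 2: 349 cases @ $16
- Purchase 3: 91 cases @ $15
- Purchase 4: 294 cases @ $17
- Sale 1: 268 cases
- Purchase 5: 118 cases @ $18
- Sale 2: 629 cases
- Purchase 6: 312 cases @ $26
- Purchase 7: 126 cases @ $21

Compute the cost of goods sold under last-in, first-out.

COGS = $14,746

Sale 1 (268) [LIFO — newest first]: 268 @ $17 = $4,556
Sale 2 (629) [LIFO — newest first]: 118 @ $18 + 26 @ $17 + 91 @ $15 + 349 @ $16 + 45 @ $15 = $10,190
Total COGS = $4,556 + $10,190 = $14,746
Ending inventory: 100 @ $14 + 183 @ $15 + 312 @ $26 + 126 @ $21 = $14,903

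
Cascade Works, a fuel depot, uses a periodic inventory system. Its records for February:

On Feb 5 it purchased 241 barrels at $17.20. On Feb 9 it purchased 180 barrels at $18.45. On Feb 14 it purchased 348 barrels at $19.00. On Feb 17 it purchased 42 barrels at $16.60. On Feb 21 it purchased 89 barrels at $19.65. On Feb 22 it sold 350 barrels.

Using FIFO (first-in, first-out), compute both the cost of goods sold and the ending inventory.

COGS = $6,156.25; ending inventory = $10,368.00

Feb 22, 350 sold [FIFO — oldest first]: 241 @ $17.20 + 109 @ $18.45 = $6,156.25
Ending inventory: 71 @ $18.45 + 348 @ $19.00 + 42 @ $16.60 + 89 @ $19.65 = $10,368.00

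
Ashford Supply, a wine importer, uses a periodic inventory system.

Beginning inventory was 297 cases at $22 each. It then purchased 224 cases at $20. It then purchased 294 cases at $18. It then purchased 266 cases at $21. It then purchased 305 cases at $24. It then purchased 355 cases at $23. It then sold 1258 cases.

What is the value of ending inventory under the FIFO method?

Sale 1 (1258) [FIFO — oldest first]: 297 @ $22 + 224 @ $20 + 294 @ $18 + 266 @ $21 + 177 @ $24 = $26,140
Ending inventory: 128 @ $24 + 355 @ $23 = $11,237

Ending inventory = $11,237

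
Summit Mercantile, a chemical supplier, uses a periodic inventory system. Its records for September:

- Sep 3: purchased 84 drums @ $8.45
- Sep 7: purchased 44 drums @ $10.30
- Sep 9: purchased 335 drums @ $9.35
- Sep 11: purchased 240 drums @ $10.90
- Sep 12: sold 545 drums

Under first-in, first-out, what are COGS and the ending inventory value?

COGS = $5,189.05; ending inventory = $1,722.20

Sep 12, 545 sold [FIFO — oldest first]: 84 @ $8.45 + 44 @ $10.30 + 335 @ $9.35 + 82 @ $10.90 = $5,189.05
Ending inventory: 158 @ $10.90 = $1,722.20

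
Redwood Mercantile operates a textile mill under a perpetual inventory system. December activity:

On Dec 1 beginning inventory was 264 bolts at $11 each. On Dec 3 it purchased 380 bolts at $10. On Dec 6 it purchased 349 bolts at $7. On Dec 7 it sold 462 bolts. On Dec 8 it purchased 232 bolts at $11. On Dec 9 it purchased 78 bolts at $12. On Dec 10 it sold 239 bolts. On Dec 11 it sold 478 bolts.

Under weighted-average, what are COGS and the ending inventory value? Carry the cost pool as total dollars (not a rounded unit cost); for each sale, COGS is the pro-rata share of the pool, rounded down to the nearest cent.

After Dec 1: 264 on hand, pool $2,904.00 (≈ $11.0000 each)
After Dec 3: 644 on hand, pool $6,704.00 (≈ $10.4099 each)
After Dec 6: 993 on hand, pool $9,147.00 (≈ $9.2115 each)
Dec 7, sell 462: 462/993 × $9,147.00 → $4,255.70
After Dec 8: 763 on hand, pool $7,443.30 (≈ $9.7553 each)
After Dec 9: 841 on hand, pool $8,379.30 (≈ $9.9635 each)
Dec 10, sell 239: 239/841 × $8,379.30 → $2,381.27
Dec 11, sell 478: 478/602 × $5,998.03 → $4,762.55
Total COGS = $4,255.70 + $2,381.27 + $4,762.55 = $11,399.52
Ending inventory (cost pool remaining) = $1,235.48

COGS = $11,399.52; ending inventory = $1,235.48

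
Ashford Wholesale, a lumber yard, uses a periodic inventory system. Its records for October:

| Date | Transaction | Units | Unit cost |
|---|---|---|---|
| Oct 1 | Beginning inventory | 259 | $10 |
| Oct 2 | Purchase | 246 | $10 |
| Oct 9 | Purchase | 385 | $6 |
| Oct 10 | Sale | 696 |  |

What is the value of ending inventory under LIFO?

Ending inventory = $1,940

Oct 10, 696 sold [LIFO — newest first]: 385 @ $6 + 246 @ $10 + 65 @ $10 = $5,420
Ending inventory: 194 @ $10 = $1,940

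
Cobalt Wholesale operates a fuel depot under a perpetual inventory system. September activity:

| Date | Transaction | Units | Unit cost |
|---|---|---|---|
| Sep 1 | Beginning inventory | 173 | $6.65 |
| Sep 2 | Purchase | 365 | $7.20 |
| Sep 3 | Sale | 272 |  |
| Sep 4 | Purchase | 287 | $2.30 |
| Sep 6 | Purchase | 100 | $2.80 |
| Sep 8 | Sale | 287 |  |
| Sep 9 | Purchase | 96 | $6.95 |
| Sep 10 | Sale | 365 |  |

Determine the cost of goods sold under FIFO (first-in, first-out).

COGS = $4,715.75

Sep 3, 272 sold [FIFO — oldest first]: 173 @ $6.65 + 99 @ $7.20 = $1,863.25
Sep 8, 287 sold [FIFO — oldest first]: 266 @ $7.20 + 21 @ $2.30 = $1,963.50
Sep 10, 365 sold [FIFO — oldest first]: 266 @ $2.30 + 99 @ $2.80 = $889.00
Total COGS = $1,863.25 + $1,963.50 + $889.00 = $4,715.75
Ending inventory: 1 @ $2.80 + 96 @ $6.95 = $670.00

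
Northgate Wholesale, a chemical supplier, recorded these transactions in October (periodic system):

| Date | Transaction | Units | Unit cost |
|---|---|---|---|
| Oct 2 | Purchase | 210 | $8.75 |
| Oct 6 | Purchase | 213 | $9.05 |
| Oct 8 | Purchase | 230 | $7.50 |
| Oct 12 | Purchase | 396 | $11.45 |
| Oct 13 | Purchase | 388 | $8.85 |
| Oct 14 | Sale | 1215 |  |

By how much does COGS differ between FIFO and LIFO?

$18.60

FIFO COGS: 210 @ $8.75 + 213 @ $9.05 + 230 @ $7.50 + 396 @ $11.45 + 166 @ $8.85 = $11,493.45
LIFO COGS: 388 @ $8.85 + 396 @ $11.45 + 230 @ $7.50 + 201 @ $9.05 = $11,512.05
Difference = |$11,493.45 − $11,512.05| = $18.60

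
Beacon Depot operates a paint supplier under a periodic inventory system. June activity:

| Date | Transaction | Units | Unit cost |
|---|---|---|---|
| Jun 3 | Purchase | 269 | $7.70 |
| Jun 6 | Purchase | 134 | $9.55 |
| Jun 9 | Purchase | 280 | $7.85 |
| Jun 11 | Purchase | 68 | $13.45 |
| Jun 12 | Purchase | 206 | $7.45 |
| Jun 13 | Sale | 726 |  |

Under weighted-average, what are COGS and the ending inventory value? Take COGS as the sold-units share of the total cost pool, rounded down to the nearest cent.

Jun 13, sell 726: 726/957 × $7,998.30 → $6,067.67
Ending inventory (cost pool remaining) = $1,930.63
Check: goods available $7,998.30 = COGS $6,067.67 + ending $1,930.63

COGS = $6,067.67; ending inventory = $1,930.63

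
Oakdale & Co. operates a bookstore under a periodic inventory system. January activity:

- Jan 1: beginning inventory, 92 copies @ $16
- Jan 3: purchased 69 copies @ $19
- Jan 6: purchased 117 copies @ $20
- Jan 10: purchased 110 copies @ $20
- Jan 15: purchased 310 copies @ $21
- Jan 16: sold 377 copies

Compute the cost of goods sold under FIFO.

Jan 16, 377 sold [FIFO — oldest first]: 92 @ $16 + 69 @ $19 + 117 @ $20 + 99 @ $20 = $7,103
Ending inventory: 11 @ $20 + 310 @ $21 = $6,730
Check: goods available $13,833 = COGS $7,103 + ending $6,730

COGS = $7,103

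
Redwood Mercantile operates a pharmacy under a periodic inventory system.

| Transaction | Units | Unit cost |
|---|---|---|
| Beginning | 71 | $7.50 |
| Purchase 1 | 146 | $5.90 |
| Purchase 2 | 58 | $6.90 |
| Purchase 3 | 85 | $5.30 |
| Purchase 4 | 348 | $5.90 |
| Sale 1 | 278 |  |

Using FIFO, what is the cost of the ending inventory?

Sale 1 (278) [FIFO — oldest first]: 71 @ $7.50 + 146 @ $5.90 + 58 @ $6.90 + 3 @ $5.30 = $1,810.00
Ending inventory: 82 @ $5.30 + 348 @ $5.90 = $2,487.80
Check: goods available $4,297.80 = COGS $1,810.00 + ending $2,487.80

Ending inventory = $2,487.80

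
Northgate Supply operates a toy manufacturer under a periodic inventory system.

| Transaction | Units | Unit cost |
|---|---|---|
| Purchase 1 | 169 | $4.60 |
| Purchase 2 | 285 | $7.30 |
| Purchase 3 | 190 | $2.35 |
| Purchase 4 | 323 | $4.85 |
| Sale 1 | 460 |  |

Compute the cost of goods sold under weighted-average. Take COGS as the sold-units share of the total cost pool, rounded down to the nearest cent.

COGS = $2,317.10

Sale 1, sell 460: 460/967 × $4,870.95 → $2,317.10
Ending inventory (cost pool remaining) = $2,553.85
Check: goods available $4,870.95 = COGS $2,317.10 + ending $2,553.85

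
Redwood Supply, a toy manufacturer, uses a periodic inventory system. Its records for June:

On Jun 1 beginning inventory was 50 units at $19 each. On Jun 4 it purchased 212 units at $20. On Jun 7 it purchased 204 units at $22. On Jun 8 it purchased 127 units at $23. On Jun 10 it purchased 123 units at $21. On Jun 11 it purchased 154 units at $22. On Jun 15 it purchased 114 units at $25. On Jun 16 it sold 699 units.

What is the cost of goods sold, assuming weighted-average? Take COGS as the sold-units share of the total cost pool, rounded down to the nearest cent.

COGS = $15,216.03

Jun 16, sell 699: 699/984 × $21,420.00 → $15,216.03
Ending inventory (cost pool remaining) = $6,203.97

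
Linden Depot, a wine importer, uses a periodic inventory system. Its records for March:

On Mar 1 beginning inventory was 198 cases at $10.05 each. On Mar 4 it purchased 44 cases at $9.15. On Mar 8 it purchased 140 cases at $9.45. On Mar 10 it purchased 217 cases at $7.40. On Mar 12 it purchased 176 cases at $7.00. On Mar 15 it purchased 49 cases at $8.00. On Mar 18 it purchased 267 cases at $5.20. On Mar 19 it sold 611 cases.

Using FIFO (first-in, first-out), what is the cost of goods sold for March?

COGS = $5,405.30

Mar 19, 611 sold [FIFO — oldest first]: 198 @ $10.05 + 44 @ $9.15 + 140 @ $9.45 + 217 @ $7.40 + 12 @ $7.00 = $5,405.30
Ending inventory: 164 @ $7.00 + 49 @ $8.00 + 267 @ $5.20 = $2,928.40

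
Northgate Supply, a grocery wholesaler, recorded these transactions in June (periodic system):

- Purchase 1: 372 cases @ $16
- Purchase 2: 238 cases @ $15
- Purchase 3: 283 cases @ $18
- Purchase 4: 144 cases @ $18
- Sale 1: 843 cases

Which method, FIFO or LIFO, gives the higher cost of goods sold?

LIFO

FIFO COGS: 372 @ $16 + 238 @ $15 + 233 @ $18 = $13,716
LIFO COGS: 144 @ $18 + 283 @ $18 + 238 @ $15 + 178 @ $16 = $14,104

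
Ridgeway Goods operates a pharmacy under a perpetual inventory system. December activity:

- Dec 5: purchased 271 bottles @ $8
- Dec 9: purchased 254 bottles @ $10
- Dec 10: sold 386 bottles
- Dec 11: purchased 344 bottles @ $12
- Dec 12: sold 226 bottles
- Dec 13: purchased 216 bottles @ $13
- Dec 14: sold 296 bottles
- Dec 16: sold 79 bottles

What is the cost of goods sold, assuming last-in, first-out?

COGS = $10,860

Dec 10, 386 sold [LIFO — newest first]: 254 @ $10 + 132 @ $8 = $3,596
Dec 12, 226 sold [LIFO — newest first]: 226 @ $12 = $2,712
Dec 14, 296 sold [LIFO — newest first]: 216 @ $13 + 80 @ $12 = $3,768
Dec 16, 79 sold [LIFO — newest first]: 38 @ $12 + 41 @ $8 = $784
Total COGS = $3,596 + $2,712 + $3,768 + $784 = $10,860
Ending inventory: 98 @ $8 = $784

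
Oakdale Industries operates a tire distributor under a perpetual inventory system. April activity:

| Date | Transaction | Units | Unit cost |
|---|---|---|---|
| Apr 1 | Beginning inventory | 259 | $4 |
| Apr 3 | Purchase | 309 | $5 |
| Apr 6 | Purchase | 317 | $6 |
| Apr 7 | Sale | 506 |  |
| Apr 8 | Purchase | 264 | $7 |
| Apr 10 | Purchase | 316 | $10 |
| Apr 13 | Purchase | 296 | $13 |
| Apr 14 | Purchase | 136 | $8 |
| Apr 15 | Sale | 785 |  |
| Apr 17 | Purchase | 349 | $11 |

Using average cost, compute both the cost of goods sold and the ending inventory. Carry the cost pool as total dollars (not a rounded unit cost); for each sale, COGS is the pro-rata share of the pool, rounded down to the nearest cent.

After Apr 1: 259 on hand, pool $1,036.00 (≈ $4.0000 each)
After Apr 3: 568 on hand, pool $2,581.00 (≈ $4.5440 each)
After Apr 6: 885 on hand, pool $4,483.00 (≈ $5.0655 each)
Apr 7, sell 506: 506/885 × $4,483.00 → $2,563.16
After Apr 8: 643 on hand, pool $3,767.84 (≈ $5.8598 each)
After Apr 10: 959 on hand, pool $6,927.84 (≈ $7.2240 each)
After Apr 13: 1255 on hand, pool $10,775.84 (≈ $8.5863 each)
After Apr 14: 1391 on hand, pool $11,863.84 (≈ $8.5290 each)
Apr 15, sell 785: 785/1391 × $11,863.84 → $6,695.26
After Apr 17: 955 on hand, pool $9,007.58 (≈ $9.4320 each)
Total COGS = $2,563.16 + $6,695.26 = $9,258.42
Ending inventory (cost pool remaining) = $9,007.58
Check: goods available $18,266.00 = COGS $9,258.42 + ending $9,007.58

COGS = $9,258.42; ending inventory = $9,007.58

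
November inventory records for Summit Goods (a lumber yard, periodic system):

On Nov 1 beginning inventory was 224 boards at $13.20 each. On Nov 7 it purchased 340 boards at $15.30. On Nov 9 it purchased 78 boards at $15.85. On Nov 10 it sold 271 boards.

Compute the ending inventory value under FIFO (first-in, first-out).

Ending inventory = $5,719.20

Nov 10, 271 sold [FIFO — oldest first]: 224 @ $13.20 + 47 @ $15.30 = $3,675.90
Ending inventory: 293 @ $15.30 + 78 @ $15.85 = $5,719.20
Check: goods available $9,395.10 = COGS $3,675.90 + ending $5,719.20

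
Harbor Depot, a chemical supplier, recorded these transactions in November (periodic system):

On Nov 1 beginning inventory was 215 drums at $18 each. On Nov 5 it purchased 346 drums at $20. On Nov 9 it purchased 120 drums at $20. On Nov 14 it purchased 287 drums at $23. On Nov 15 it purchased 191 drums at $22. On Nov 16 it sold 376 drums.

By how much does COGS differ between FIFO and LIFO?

FIFO COGS: 215 @ $18 + 161 @ $20 = $7,090
LIFO COGS: 191 @ $22 + 185 @ $23 = $8,457
Difference = |$7,090 − $8,457| = $1,367

$1,367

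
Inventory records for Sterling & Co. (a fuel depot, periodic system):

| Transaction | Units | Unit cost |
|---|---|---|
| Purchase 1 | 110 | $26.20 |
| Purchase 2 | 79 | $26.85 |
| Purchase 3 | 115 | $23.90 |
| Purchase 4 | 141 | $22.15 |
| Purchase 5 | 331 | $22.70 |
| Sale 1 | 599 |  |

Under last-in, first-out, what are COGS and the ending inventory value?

COGS = $13,707.55; ending inventory = $4,680.95

Sale 1 (599) [LIFO — newest first]: 331 @ $22.70 + 141 @ $22.15 + 115 @ $23.90 + 12 @ $26.85 = $13,707.55
Ending inventory: 110 @ $26.20 + 67 @ $26.85 = $4,680.95
Check: goods available $18,388.50 = COGS $13,707.55 + ending $4,680.95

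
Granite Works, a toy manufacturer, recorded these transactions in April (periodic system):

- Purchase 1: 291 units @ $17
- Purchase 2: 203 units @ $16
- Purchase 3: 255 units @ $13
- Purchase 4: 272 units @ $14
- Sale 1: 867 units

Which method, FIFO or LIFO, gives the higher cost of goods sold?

FIFO

FIFO COGS: 291 @ $17 + 203 @ $16 + 255 @ $13 + 118 @ $14 = $13,162
LIFO COGS: 272 @ $14 + 255 @ $13 + 203 @ $16 + 137 @ $17 = $12,700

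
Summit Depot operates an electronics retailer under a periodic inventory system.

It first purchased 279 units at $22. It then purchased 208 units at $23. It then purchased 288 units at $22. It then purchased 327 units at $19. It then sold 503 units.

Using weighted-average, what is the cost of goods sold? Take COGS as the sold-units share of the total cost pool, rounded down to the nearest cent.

COGS = $10,713.16

Sale 1, sell 503: 503/1102 × $23,471.00 → $10,713.16
Ending inventory (cost pool remaining) = $12,757.84
Check: goods available $23,471.00 = COGS $10,713.16 + ending $12,757.84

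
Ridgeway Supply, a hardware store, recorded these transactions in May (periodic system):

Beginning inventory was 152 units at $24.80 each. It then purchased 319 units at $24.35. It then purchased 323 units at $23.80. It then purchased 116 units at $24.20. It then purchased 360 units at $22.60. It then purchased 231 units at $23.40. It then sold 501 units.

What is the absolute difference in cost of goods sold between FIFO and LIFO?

FIFO COGS: 152 @ $24.80 + 319 @ $24.35 + 30 @ $23.80 = $12,251.25
LIFO COGS: 231 @ $23.40 + 270 @ $22.60 = $11,507.40
Difference = |$12,251.25 − $11,507.40| = $743.85

$743.85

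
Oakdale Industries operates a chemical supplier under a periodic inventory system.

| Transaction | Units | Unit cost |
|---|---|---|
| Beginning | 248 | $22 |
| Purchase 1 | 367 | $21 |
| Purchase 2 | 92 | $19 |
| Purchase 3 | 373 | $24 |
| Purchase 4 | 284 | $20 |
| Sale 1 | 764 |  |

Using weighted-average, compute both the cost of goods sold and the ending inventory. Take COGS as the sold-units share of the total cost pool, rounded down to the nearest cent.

COGS = $16,547.54; ending inventory = $12,995.46

Sale 1, sell 764: 764/1364 × $29,543.00 → $16,547.54
Ending inventory (cost pool remaining) = $12,995.46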